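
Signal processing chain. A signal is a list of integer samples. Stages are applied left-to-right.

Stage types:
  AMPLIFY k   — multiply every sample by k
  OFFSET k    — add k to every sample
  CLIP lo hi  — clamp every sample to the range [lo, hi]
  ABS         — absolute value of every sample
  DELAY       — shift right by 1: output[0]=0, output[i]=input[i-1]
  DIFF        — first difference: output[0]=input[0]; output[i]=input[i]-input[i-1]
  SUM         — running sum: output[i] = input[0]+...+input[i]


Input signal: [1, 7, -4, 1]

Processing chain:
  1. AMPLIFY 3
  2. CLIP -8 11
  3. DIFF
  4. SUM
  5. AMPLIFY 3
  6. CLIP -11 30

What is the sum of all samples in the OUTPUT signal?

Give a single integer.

Input: [1, 7, -4, 1]
Stage 1 (AMPLIFY 3): 1*3=3, 7*3=21, -4*3=-12, 1*3=3 -> [3, 21, -12, 3]
Stage 2 (CLIP -8 11): clip(3,-8,11)=3, clip(21,-8,11)=11, clip(-12,-8,11)=-8, clip(3,-8,11)=3 -> [3, 11, -8, 3]
Stage 3 (DIFF): s[0]=3, 11-3=8, -8-11=-19, 3--8=11 -> [3, 8, -19, 11]
Stage 4 (SUM): sum[0..0]=3, sum[0..1]=11, sum[0..2]=-8, sum[0..3]=3 -> [3, 11, -8, 3]
Stage 5 (AMPLIFY 3): 3*3=9, 11*3=33, -8*3=-24, 3*3=9 -> [9, 33, -24, 9]
Stage 6 (CLIP -11 30): clip(9,-11,30)=9, clip(33,-11,30)=30, clip(-24,-11,30)=-11, clip(9,-11,30)=9 -> [9, 30, -11, 9]
Output sum: 37

Answer: 37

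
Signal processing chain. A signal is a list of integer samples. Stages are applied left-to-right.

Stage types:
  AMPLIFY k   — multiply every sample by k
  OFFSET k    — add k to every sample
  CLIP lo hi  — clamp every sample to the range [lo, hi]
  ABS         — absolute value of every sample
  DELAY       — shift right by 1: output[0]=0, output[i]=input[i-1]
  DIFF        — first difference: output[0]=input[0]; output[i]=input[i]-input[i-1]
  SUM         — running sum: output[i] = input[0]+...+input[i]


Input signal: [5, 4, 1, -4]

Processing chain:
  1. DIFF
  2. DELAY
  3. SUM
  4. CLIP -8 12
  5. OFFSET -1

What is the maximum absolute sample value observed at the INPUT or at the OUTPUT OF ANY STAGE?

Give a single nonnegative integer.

Answer: 5

Derivation:
Input: [5, 4, 1, -4] (max |s|=5)
Stage 1 (DIFF): s[0]=5, 4-5=-1, 1-4=-3, -4-1=-5 -> [5, -1, -3, -5] (max |s|=5)
Stage 2 (DELAY): [0, 5, -1, -3] = [0, 5, -1, -3] -> [0, 5, -1, -3] (max |s|=5)
Stage 3 (SUM): sum[0..0]=0, sum[0..1]=5, sum[0..2]=4, sum[0..3]=1 -> [0, 5, 4, 1] (max |s|=5)
Stage 4 (CLIP -8 12): clip(0,-8,12)=0, clip(5,-8,12)=5, clip(4,-8,12)=4, clip(1,-8,12)=1 -> [0, 5, 4, 1] (max |s|=5)
Stage 5 (OFFSET -1): 0+-1=-1, 5+-1=4, 4+-1=3, 1+-1=0 -> [-1, 4, 3, 0] (max |s|=4)
Overall max amplitude: 5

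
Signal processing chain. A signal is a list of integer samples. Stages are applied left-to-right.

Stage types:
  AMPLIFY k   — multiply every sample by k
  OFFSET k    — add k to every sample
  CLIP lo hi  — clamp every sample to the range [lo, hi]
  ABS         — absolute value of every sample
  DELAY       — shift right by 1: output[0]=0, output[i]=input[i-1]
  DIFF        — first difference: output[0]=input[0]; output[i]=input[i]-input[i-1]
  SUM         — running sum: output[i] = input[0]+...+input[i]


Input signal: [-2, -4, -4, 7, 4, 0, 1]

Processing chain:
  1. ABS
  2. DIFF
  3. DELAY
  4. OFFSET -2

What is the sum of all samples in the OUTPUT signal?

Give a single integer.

Input: [-2, -4, -4, 7, 4, 0, 1]
Stage 1 (ABS): |-2|=2, |-4|=4, |-4|=4, |7|=7, |4|=4, |0|=0, |1|=1 -> [2, 4, 4, 7, 4, 0, 1]
Stage 2 (DIFF): s[0]=2, 4-2=2, 4-4=0, 7-4=3, 4-7=-3, 0-4=-4, 1-0=1 -> [2, 2, 0, 3, -3, -4, 1]
Stage 3 (DELAY): [0, 2, 2, 0, 3, -3, -4] = [0, 2, 2, 0, 3, -3, -4] -> [0, 2, 2, 0, 3, -3, -4]
Stage 4 (OFFSET -2): 0+-2=-2, 2+-2=0, 2+-2=0, 0+-2=-2, 3+-2=1, -3+-2=-5, -4+-2=-6 -> [-2, 0, 0, -2, 1, -5, -6]
Output sum: -14

Answer: -14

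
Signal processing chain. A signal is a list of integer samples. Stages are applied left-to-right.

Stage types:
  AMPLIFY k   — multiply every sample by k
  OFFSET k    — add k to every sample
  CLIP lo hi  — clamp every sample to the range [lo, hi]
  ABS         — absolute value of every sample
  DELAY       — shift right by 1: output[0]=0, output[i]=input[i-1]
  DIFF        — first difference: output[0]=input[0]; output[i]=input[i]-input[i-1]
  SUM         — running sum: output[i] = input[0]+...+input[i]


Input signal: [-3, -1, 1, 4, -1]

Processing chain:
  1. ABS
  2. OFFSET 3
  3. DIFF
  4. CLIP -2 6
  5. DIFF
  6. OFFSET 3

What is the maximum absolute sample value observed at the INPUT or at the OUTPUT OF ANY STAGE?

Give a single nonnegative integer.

Answer: 9

Derivation:
Input: [-3, -1, 1, 4, -1] (max |s|=4)
Stage 1 (ABS): |-3|=3, |-1|=1, |1|=1, |4|=4, |-1|=1 -> [3, 1, 1, 4, 1] (max |s|=4)
Stage 2 (OFFSET 3): 3+3=6, 1+3=4, 1+3=4, 4+3=7, 1+3=4 -> [6, 4, 4, 7, 4] (max |s|=7)
Stage 3 (DIFF): s[0]=6, 4-6=-2, 4-4=0, 7-4=3, 4-7=-3 -> [6, -2, 0, 3, -3] (max |s|=6)
Stage 4 (CLIP -2 6): clip(6,-2,6)=6, clip(-2,-2,6)=-2, clip(0,-2,6)=0, clip(3,-2,6)=3, clip(-3,-2,6)=-2 -> [6, -2, 0, 3, -2] (max |s|=6)
Stage 5 (DIFF): s[0]=6, -2-6=-8, 0--2=2, 3-0=3, -2-3=-5 -> [6, -8, 2, 3, -5] (max |s|=8)
Stage 6 (OFFSET 3): 6+3=9, -8+3=-5, 2+3=5, 3+3=6, -5+3=-2 -> [9, -5, 5, 6, -2] (max |s|=9)
Overall max amplitude: 9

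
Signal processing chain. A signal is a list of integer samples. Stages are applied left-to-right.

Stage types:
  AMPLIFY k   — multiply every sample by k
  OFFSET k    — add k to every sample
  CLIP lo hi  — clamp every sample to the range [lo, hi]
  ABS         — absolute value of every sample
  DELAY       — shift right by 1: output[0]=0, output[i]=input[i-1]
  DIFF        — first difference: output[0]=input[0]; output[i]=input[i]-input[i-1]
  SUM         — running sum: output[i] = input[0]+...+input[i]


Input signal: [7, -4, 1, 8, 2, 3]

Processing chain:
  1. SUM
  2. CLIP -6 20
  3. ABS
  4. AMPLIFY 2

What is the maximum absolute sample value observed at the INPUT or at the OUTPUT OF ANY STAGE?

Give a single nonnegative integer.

Input: [7, -4, 1, 8, 2, 3] (max |s|=8)
Stage 1 (SUM): sum[0..0]=7, sum[0..1]=3, sum[0..2]=4, sum[0..3]=12, sum[0..4]=14, sum[0..5]=17 -> [7, 3, 4, 12, 14, 17] (max |s|=17)
Stage 2 (CLIP -6 20): clip(7,-6,20)=7, clip(3,-6,20)=3, clip(4,-6,20)=4, clip(12,-6,20)=12, clip(14,-6,20)=14, clip(17,-6,20)=17 -> [7, 3, 4, 12, 14, 17] (max |s|=17)
Stage 3 (ABS): |7|=7, |3|=3, |4|=4, |12|=12, |14|=14, |17|=17 -> [7, 3, 4, 12, 14, 17] (max |s|=17)
Stage 4 (AMPLIFY 2): 7*2=14, 3*2=6, 4*2=8, 12*2=24, 14*2=28, 17*2=34 -> [14, 6, 8, 24, 28, 34] (max |s|=34)
Overall max amplitude: 34

Answer: 34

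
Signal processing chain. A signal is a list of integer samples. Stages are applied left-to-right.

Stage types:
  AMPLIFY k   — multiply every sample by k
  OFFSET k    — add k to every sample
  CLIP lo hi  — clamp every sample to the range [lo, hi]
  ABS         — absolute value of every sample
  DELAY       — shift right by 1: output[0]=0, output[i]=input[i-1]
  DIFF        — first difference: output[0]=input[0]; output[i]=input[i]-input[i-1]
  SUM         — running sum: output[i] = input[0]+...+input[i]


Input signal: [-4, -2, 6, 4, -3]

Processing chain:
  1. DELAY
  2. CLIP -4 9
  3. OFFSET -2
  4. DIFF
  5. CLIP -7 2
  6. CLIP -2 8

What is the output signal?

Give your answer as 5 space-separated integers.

Answer: -2 -2 2 2 -2

Derivation:
Input: [-4, -2, 6, 4, -3]
Stage 1 (DELAY): [0, -4, -2, 6, 4] = [0, -4, -2, 6, 4] -> [0, -4, -2, 6, 4]
Stage 2 (CLIP -4 9): clip(0,-4,9)=0, clip(-4,-4,9)=-4, clip(-2,-4,9)=-2, clip(6,-4,9)=6, clip(4,-4,9)=4 -> [0, -4, -2, 6, 4]
Stage 3 (OFFSET -2): 0+-2=-2, -4+-2=-6, -2+-2=-4, 6+-2=4, 4+-2=2 -> [-2, -6, -4, 4, 2]
Stage 4 (DIFF): s[0]=-2, -6--2=-4, -4--6=2, 4--4=8, 2-4=-2 -> [-2, -4, 2, 8, -2]
Stage 5 (CLIP -7 2): clip(-2,-7,2)=-2, clip(-4,-7,2)=-4, clip(2,-7,2)=2, clip(8,-7,2)=2, clip(-2,-7,2)=-2 -> [-2, -4, 2, 2, -2]
Stage 6 (CLIP -2 8): clip(-2,-2,8)=-2, clip(-4,-2,8)=-2, clip(2,-2,8)=2, clip(2,-2,8)=2, clip(-2,-2,8)=-2 -> [-2, -2, 2, 2, -2]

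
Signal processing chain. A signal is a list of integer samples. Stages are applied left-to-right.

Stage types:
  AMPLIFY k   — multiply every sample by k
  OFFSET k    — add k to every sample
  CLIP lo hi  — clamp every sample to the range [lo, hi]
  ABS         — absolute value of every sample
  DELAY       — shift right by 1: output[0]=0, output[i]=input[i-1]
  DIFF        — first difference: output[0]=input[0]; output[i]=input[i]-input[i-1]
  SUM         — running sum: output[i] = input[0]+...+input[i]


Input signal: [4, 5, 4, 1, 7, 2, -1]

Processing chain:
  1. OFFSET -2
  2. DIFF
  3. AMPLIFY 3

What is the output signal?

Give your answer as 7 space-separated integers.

Answer: 6 3 -3 -9 18 -15 -9

Derivation:
Input: [4, 5, 4, 1, 7, 2, -1]
Stage 1 (OFFSET -2): 4+-2=2, 5+-2=3, 4+-2=2, 1+-2=-1, 7+-2=5, 2+-2=0, -1+-2=-3 -> [2, 3, 2, -1, 5, 0, -3]
Stage 2 (DIFF): s[0]=2, 3-2=1, 2-3=-1, -1-2=-3, 5--1=6, 0-5=-5, -3-0=-3 -> [2, 1, -1, -3, 6, -5, -3]
Stage 3 (AMPLIFY 3): 2*3=6, 1*3=3, -1*3=-3, -3*3=-9, 6*3=18, -5*3=-15, -3*3=-9 -> [6, 3, -3, -9, 18, -15, -9]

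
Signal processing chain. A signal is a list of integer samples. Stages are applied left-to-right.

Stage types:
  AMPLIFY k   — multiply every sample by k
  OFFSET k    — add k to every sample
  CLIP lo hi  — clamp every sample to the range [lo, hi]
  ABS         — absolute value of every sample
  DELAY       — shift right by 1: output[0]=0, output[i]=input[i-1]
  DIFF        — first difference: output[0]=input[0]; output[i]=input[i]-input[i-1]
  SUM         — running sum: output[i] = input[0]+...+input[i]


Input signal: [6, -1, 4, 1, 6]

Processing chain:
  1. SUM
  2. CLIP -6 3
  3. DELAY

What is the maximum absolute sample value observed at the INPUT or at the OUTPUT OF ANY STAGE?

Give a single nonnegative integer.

Input: [6, -1, 4, 1, 6] (max |s|=6)
Stage 1 (SUM): sum[0..0]=6, sum[0..1]=5, sum[0..2]=9, sum[0..3]=10, sum[0..4]=16 -> [6, 5, 9, 10, 16] (max |s|=16)
Stage 2 (CLIP -6 3): clip(6,-6,3)=3, clip(5,-6,3)=3, clip(9,-6,3)=3, clip(10,-6,3)=3, clip(16,-6,3)=3 -> [3, 3, 3, 3, 3] (max |s|=3)
Stage 3 (DELAY): [0, 3, 3, 3, 3] = [0, 3, 3, 3, 3] -> [0, 3, 3, 3, 3] (max |s|=3)
Overall max amplitude: 16

Answer: 16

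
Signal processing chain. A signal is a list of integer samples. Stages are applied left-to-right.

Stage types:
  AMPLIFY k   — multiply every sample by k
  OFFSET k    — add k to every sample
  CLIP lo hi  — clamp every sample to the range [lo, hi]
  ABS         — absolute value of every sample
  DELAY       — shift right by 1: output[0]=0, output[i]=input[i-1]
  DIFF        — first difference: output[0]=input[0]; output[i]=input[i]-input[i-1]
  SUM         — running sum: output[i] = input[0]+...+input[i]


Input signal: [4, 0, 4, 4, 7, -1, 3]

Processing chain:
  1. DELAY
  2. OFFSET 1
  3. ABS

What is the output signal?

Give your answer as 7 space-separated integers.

Answer: 1 5 1 5 5 8 0

Derivation:
Input: [4, 0, 4, 4, 7, -1, 3]
Stage 1 (DELAY): [0, 4, 0, 4, 4, 7, -1] = [0, 4, 0, 4, 4, 7, -1] -> [0, 4, 0, 4, 4, 7, -1]
Stage 2 (OFFSET 1): 0+1=1, 4+1=5, 0+1=1, 4+1=5, 4+1=5, 7+1=8, -1+1=0 -> [1, 5, 1, 5, 5, 8, 0]
Stage 3 (ABS): |1|=1, |5|=5, |1|=1, |5|=5, |5|=5, |8|=8, |0|=0 -> [1, 5, 1, 5, 5, 8, 0]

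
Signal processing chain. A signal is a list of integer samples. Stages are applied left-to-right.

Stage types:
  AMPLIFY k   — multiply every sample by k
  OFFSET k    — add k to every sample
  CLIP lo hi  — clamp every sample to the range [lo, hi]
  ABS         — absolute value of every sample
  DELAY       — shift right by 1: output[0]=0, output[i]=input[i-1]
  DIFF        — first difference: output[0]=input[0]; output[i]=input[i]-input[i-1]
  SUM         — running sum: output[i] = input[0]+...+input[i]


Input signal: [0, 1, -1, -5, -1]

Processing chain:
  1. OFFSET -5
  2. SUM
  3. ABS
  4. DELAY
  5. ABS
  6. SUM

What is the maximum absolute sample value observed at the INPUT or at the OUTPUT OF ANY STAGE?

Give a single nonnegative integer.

Answer: 54

Derivation:
Input: [0, 1, -1, -5, -1] (max |s|=5)
Stage 1 (OFFSET -5): 0+-5=-5, 1+-5=-4, -1+-5=-6, -5+-5=-10, -1+-5=-6 -> [-5, -4, -6, -10, -6] (max |s|=10)
Stage 2 (SUM): sum[0..0]=-5, sum[0..1]=-9, sum[0..2]=-15, sum[0..3]=-25, sum[0..4]=-31 -> [-5, -9, -15, -25, -31] (max |s|=31)
Stage 3 (ABS): |-5|=5, |-9|=9, |-15|=15, |-25|=25, |-31|=31 -> [5, 9, 15, 25, 31] (max |s|=31)
Stage 4 (DELAY): [0, 5, 9, 15, 25] = [0, 5, 9, 15, 25] -> [0, 5, 9, 15, 25] (max |s|=25)
Stage 5 (ABS): |0|=0, |5|=5, |9|=9, |15|=15, |25|=25 -> [0, 5, 9, 15, 25] (max |s|=25)
Stage 6 (SUM): sum[0..0]=0, sum[0..1]=5, sum[0..2]=14, sum[0..3]=29, sum[0..4]=54 -> [0, 5, 14, 29, 54] (max |s|=54)
Overall max amplitude: 54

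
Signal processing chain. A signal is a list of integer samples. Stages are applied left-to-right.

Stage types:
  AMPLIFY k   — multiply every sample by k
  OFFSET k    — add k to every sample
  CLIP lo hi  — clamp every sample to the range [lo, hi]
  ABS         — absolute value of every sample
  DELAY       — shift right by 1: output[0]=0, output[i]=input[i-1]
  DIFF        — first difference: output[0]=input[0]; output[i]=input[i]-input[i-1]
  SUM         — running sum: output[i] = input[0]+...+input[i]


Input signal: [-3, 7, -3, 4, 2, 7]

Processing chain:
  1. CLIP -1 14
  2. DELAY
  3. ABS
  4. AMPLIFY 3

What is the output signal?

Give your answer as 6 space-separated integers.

Answer: 0 3 21 3 12 6

Derivation:
Input: [-3, 7, -3, 4, 2, 7]
Stage 1 (CLIP -1 14): clip(-3,-1,14)=-1, clip(7,-1,14)=7, clip(-3,-1,14)=-1, clip(4,-1,14)=4, clip(2,-1,14)=2, clip(7,-1,14)=7 -> [-1, 7, -1, 4, 2, 7]
Stage 2 (DELAY): [0, -1, 7, -1, 4, 2] = [0, -1, 7, -1, 4, 2] -> [0, -1, 7, -1, 4, 2]
Stage 3 (ABS): |0|=0, |-1|=1, |7|=7, |-1|=1, |4|=4, |2|=2 -> [0, 1, 7, 1, 4, 2]
Stage 4 (AMPLIFY 3): 0*3=0, 1*3=3, 7*3=21, 1*3=3, 4*3=12, 2*3=6 -> [0, 3, 21, 3, 12, 6]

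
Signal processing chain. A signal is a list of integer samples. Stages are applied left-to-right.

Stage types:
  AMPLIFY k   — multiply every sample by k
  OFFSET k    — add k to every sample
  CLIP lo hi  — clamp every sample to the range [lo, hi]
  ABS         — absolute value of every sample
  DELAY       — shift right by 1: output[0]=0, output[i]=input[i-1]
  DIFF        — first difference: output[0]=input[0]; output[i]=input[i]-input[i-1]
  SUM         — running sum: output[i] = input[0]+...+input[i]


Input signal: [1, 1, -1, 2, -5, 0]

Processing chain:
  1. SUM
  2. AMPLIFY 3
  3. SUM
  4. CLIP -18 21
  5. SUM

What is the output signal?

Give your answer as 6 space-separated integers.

Input: [1, 1, -1, 2, -5, 0]
Stage 1 (SUM): sum[0..0]=1, sum[0..1]=2, sum[0..2]=1, sum[0..3]=3, sum[0..4]=-2, sum[0..5]=-2 -> [1, 2, 1, 3, -2, -2]
Stage 2 (AMPLIFY 3): 1*3=3, 2*3=6, 1*3=3, 3*3=9, -2*3=-6, -2*3=-6 -> [3, 6, 3, 9, -6, -6]
Stage 3 (SUM): sum[0..0]=3, sum[0..1]=9, sum[0..2]=12, sum[0..3]=21, sum[0..4]=15, sum[0..5]=9 -> [3, 9, 12, 21, 15, 9]
Stage 4 (CLIP -18 21): clip(3,-18,21)=3, clip(9,-18,21)=9, clip(12,-18,21)=12, clip(21,-18,21)=21, clip(15,-18,21)=15, clip(9,-18,21)=9 -> [3, 9, 12, 21, 15, 9]
Stage 5 (SUM): sum[0..0]=3, sum[0..1]=12, sum[0..2]=24, sum[0..3]=45, sum[0..4]=60, sum[0..5]=69 -> [3, 12, 24, 45, 60, 69]

Answer: 3 12 24 45 60 69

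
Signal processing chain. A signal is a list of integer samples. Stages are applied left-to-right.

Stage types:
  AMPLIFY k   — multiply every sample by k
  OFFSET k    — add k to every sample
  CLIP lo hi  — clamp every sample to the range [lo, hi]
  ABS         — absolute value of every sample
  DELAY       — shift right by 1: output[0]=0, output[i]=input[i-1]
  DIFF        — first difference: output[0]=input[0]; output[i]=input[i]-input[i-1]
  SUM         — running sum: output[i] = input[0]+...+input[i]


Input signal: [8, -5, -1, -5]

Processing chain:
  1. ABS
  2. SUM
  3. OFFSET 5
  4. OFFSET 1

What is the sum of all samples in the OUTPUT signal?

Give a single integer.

Answer: 78

Derivation:
Input: [8, -5, -1, -5]
Stage 1 (ABS): |8|=8, |-5|=5, |-1|=1, |-5|=5 -> [8, 5, 1, 5]
Stage 2 (SUM): sum[0..0]=8, sum[0..1]=13, sum[0..2]=14, sum[0..3]=19 -> [8, 13, 14, 19]
Stage 3 (OFFSET 5): 8+5=13, 13+5=18, 14+5=19, 19+5=24 -> [13, 18, 19, 24]
Stage 4 (OFFSET 1): 13+1=14, 18+1=19, 19+1=20, 24+1=25 -> [14, 19, 20, 25]
Output sum: 78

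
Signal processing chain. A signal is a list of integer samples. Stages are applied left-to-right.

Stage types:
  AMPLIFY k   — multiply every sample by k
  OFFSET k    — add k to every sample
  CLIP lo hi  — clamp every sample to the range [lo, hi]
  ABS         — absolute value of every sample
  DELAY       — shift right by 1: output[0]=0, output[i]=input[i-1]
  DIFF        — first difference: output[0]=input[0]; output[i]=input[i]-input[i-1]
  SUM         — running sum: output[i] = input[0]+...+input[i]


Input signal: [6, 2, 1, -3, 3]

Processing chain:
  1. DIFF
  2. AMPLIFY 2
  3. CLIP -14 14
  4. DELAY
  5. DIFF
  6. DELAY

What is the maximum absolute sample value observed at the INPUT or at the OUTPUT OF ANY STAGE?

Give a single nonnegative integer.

Input: [6, 2, 1, -3, 3] (max |s|=6)
Stage 1 (DIFF): s[0]=6, 2-6=-4, 1-2=-1, -3-1=-4, 3--3=6 -> [6, -4, -1, -4, 6] (max |s|=6)
Stage 2 (AMPLIFY 2): 6*2=12, -4*2=-8, -1*2=-2, -4*2=-8, 6*2=12 -> [12, -8, -2, -8, 12] (max |s|=12)
Stage 3 (CLIP -14 14): clip(12,-14,14)=12, clip(-8,-14,14)=-8, clip(-2,-14,14)=-2, clip(-8,-14,14)=-8, clip(12,-14,14)=12 -> [12, -8, -2, -8, 12] (max |s|=12)
Stage 4 (DELAY): [0, 12, -8, -2, -8] = [0, 12, -8, -2, -8] -> [0, 12, -8, -2, -8] (max |s|=12)
Stage 5 (DIFF): s[0]=0, 12-0=12, -8-12=-20, -2--8=6, -8--2=-6 -> [0, 12, -20, 6, -6] (max |s|=20)
Stage 6 (DELAY): [0, 0, 12, -20, 6] = [0, 0, 12, -20, 6] -> [0, 0, 12, -20, 6] (max |s|=20)
Overall max amplitude: 20

Answer: 20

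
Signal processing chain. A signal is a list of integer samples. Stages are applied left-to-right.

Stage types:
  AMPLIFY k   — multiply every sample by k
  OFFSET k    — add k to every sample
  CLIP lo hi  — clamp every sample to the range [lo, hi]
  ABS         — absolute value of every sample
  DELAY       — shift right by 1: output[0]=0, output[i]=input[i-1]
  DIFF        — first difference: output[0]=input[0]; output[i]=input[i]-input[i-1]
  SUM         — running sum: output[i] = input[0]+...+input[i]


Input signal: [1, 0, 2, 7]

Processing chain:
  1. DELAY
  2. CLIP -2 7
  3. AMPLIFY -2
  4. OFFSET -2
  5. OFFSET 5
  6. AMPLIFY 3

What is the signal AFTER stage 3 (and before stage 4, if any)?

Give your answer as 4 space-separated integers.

Input: [1, 0, 2, 7]
Stage 1 (DELAY): [0, 1, 0, 2] = [0, 1, 0, 2] -> [0, 1, 0, 2]
Stage 2 (CLIP -2 7): clip(0,-2,7)=0, clip(1,-2,7)=1, clip(0,-2,7)=0, clip(2,-2,7)=2 -> [0, 1, 0, 2]
Stage 3 (AMPLIFY -2): 0*-2=0, 1*-2=-2, 0*-2=0, 2*-2=-4 -> [0, -2, 0, -4]

Answer: 0 -2 0 -4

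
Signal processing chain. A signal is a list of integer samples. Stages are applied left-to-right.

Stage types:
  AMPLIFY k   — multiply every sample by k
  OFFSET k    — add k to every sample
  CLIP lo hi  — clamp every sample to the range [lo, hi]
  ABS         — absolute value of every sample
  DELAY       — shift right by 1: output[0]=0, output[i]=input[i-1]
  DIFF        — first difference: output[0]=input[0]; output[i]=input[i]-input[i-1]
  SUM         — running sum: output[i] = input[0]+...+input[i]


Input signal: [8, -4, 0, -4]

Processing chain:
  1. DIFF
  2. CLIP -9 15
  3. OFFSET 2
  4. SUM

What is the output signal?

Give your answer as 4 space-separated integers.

Answer: 10 3 9 7

Derivation:
Input: [8, -4, 0, -4]
Stage 1 (DIFF): s[0]=8, -4-8=-12, 0--4=4, -4-0=-4 -> [8, -12, 4, -4]
Stage 2 (CLIP -9 15): clip(8,-9,15)=8, clip(-12,-9,15)=-9, clip(4,-9,15)=4, clip(-4,-9,15)=-4 -> [8, -9, 4, -4]
Stage 3 (OFFSET 2): 8+2=10, -9+2=-7, 4+2=6, -4+2=-2 -> [10, -7, 6, -2]
Stage 4 (SUM): sum[0..0]=10, sum[0..1]=3, sum[0..2]=9, sum[0..3]=7 -> [10, 3, 9, 7]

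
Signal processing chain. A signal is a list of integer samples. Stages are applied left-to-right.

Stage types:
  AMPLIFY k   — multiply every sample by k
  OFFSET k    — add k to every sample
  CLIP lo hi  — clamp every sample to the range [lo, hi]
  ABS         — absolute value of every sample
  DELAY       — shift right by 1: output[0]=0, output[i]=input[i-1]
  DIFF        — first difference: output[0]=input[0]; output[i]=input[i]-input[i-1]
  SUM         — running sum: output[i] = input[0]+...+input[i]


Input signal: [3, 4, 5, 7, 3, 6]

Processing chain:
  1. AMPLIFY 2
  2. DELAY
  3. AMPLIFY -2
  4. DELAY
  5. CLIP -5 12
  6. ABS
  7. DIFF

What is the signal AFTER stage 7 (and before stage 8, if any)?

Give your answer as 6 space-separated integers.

Input: [3, 4, 5, 7, 3, 6]
Stage 1 (AMPLIFY 2): 3*2=6, 4*2=8, 5*2=10, 7*2=14, 3*2=6, 6*2=12 -> [6, 8, 10, 14, 6, 12]
Stage 2 (DELAY): [0, 6, 8, 10, 14, 6] = [0, 6, 8, 10, 14, 6] -> [0, 6, 8, 10, 14, 6]
Stage 3 (AMPLIFY -2): 0*-2=0, 6*-2=-12, 8*-2=-16, 10*-2=-20, 14*-2=-28, 6*-2=-12 -> [0, -12, -16, -20, -28, -12]
Stage 4 (DELAY): [0, 0, -12, -16, -20, -28] = [0, 0, -12, -16, -20, -28] -> [0, 0, -12, -16, -20, -28]
Stage 5 (CLIP -5 12): clip(0,-5,12)=0, clip(0,-5,12)=0, clip(-12,-5,12)=-5, clip(-16,-5,12)=-5, clip(-20,-5,12)=-5, clip(-28,-5,12)=-5 -> [0, 0, -5, -5, -5, -5]
Stage 6 (ABS): |0|=0, |0|=0, |-5|=5, |-5|=5, |-5|=5, |-5|=5 -> [0, 0, 5, 5, 5, 5]
Stage 7 (DIFF): s[0]=0, 0-0=0, 5-0=5, 5-5=0, 5-5=0, 5-5=0 -> [0, 0, 5, 0, 0, 0]

Answer: 0 0 5 0 0 0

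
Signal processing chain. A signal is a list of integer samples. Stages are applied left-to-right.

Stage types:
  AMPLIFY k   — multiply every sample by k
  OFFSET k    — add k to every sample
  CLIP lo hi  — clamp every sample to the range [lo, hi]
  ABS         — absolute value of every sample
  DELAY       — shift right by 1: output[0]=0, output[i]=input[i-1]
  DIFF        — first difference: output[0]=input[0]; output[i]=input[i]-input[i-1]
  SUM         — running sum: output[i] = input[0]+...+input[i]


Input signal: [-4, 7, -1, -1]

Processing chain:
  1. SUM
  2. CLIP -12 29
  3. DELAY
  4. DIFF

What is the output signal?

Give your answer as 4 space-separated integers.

Input: [-4, 7, -1, -1]
Stage 1 (SUM): sum[0..0]=-4, sum[0..1]=3, sum[0..2]=2, sum[0..3]=1 -> [-4, 3, 2, 1]
Stage 2 (CLIP -12 29): clip(-4,-12,29)=-4, clip(3,-12,29)=3, clip(2,-12,29)=2, clip(1,-12,29)=1 -> [-4, 3, 2, 1]
Stage 3 (DELAY): [0, -4, 3, 2] = [0, -4, 3, 2] -> [0, -4, 3, 2]
Stage 4 (DIFF): s[0]=0, -4-0=-4, 3--4=7, 2-3=-1 -> [0, -4, 7, -1]

Answer: 0 -4 7 -1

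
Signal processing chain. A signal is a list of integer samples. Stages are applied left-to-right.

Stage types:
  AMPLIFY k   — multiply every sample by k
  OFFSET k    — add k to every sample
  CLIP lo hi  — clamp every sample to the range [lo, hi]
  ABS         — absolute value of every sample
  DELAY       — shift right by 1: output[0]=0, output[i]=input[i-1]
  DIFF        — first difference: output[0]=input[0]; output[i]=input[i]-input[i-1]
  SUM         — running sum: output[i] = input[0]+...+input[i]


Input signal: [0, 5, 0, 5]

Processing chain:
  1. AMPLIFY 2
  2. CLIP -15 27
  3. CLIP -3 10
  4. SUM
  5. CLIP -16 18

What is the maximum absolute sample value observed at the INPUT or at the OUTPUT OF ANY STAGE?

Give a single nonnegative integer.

Answer: 20

Derivation:
Input: [0, 5, 0, 5] (max |s|=5)
Stage 1 (AMPLIFY 2): 0*2=0, 5*2=10, 0*2=0, 5*2=10 -> [0, 10, 0, 10] (max |s|=10)
Stage 2 (CLIP -15 27): clip(0,-15,27)=0, clip(10,-15,27)=10, clip(0,-15,27)=0, clip(10,-15,27)=10 -> [0, 10, 0, 10] (max |s|=10)
Stage 3 (CLIP -3 10): clip(0,-3,10)=0, clip(10,-3,10)=10, clip(0,-3,10)=0, clip(10,-3,10)=10 -> [0, 10, 0, 10] (max |s|=10)
Stage 4 (SUM): sum[0..0]=0, sum[0..1]=10, sum[0..2]=10, sum[0..3]=20 -> [0, 10, 10, 20] (max |s|=20)
Stage 5 (CLIP -16 18): clip(0,-16,18)=0, clip(10,-16,18)=10, clip(10,-16,18)=10, clip(20,-16,18)=18 -> [0, 10, 10, 18] (max |s|=18)
Overall max amplitude: 20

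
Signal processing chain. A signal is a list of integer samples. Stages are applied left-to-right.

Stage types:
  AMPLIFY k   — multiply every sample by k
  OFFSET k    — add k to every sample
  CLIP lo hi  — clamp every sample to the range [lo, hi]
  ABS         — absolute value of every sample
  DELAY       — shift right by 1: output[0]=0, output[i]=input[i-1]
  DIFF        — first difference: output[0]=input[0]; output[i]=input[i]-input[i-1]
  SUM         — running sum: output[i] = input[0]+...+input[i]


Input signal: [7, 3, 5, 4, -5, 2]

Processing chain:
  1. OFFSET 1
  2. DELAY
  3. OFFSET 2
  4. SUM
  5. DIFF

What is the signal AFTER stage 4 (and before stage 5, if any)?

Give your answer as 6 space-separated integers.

Input: [7, 3, 5, 4, -5, 2]
Stage 1 (OFFSET 1): 7+1=8, 3+1=4, 5+1=6, 4+1=5, -5+1=-4, 2+1=3 -> [8, 4, 6, 5, -4, 3]
Stage 2 (DELAY): [0, 8, 4, 6, 5, -4] = [0, 8, 4, 6, 5, -4] -> [0, 8, 4, 6, 5, -4]
Stage 3 (OFFSET 2): 0+2=2, 8+2=10, 4+2=6, 6+2=8, 5+2=7, -4+2=-2 -> [2, 10, 6, 8, 7, -2]
Stage 4 (SUM): sum[0..0]=2, sum[0..1]=12, sum[0..2]=18, sum[0..3]=26, sum[0..4]=33, sum[0..5]=31 -> [2, 12, 18, 26, 33, 31]

Answer: 2 12 18 26 33 31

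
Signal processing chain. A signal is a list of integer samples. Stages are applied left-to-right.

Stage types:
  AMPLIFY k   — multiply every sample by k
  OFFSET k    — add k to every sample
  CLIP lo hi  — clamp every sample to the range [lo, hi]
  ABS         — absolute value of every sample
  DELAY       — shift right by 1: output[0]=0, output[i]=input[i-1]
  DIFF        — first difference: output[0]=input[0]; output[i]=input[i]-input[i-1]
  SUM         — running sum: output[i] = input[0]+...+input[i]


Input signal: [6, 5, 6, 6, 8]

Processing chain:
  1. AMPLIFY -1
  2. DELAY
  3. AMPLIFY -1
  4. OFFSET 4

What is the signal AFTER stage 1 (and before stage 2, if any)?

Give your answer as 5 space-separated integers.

Input: [6, 5, 6, 6, 8]
Stage 1 (AMPLIFY -1): 6*-1=-6, 5*-1=-5, 6*-1=-6, 6*-1=-6, 8*-1=-8 -> [-6, -5, -6, -6, -8]

Answer: -6 -5 -6 -6 -8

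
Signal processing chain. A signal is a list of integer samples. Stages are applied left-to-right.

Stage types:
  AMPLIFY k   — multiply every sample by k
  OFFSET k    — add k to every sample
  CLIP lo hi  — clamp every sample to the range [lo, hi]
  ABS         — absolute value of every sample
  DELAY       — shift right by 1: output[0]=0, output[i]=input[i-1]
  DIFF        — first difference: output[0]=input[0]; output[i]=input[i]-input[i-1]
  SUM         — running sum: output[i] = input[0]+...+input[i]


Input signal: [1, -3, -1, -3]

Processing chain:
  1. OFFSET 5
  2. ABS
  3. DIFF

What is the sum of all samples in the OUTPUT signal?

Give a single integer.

Answer: 2

Derivation:
Input: [1, -3, -1, -3]
Stage 1 (OFFSET 5): 1+5=6, -3+5=2, -1+5=4, -3+5=2 -> [6, 2, 4, 2]
Stage 2 (ABS): |6|=6, |2|=2, |4|=4, |2|=2 -> [6, 2, 4, 2]
Stage 3 (DIFF): s[0]=6, 2-6=-4, 4-2=2, 2-4=-2 -> [6, -4, 2, -2]
Output sum: 2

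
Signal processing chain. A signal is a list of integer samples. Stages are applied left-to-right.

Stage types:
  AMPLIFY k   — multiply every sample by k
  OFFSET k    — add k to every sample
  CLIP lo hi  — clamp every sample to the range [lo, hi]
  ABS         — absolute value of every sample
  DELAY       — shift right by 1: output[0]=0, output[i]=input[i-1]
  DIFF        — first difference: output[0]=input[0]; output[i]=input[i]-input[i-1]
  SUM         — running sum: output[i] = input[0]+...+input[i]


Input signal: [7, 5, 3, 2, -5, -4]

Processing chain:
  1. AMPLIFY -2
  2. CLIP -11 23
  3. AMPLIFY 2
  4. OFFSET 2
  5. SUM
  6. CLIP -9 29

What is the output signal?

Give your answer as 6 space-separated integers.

Answer: -9 -9 -9 -9 -9 -9

Derivation:
Input: [7, 5, 3, 2, -5, -4]
Stage 1 (AMPLIFY -2): 7*-2=-14, 5*-2=-10, 3*-2=-6, 2*-2=-4, -5*-2=10, -4*-2=8 -> [-14, -10, -6, -4, 10, 8]
Stage 2 (CLIP -11 23): clip(-14,-11,23)=-11, clip(-10,-11,23)=-10, clip(-6,-11,23)=-6, clip(-4,-11,23)=-4, clip(10,-11,23)=10, clip(8,-11,23)=8 -> [-11, -10, -6, -4, 10, 8]
Stage 3 (AMPLIFY 2): -11*2=-22, -10*2=-20, -6*2=-12, -4*2=-8, 10*2=20, 8*2=16 -> [-22, -20, -12, -8, 20, 16]
Stage 4 (OFFSET 2): -22+2=-20, -20+2=-18, -12+2=-10, -8+2=-6, 20+2=22, 16+2=18 -> [-20, -18, -10, -6, 22, 18]
Stage 5 (SUM): sum[0..0]=-20, sum[0..1]=-38, sum[0..2]=-48, sum[0..3]=-54, sum[0..4]=-32, sum[0..5]=-14 -> [-20, -38, -48, -54, -32, -14]
Stage 6 (CLIP -9 29): clip(-20,-9,29)=-9, clip(-38,-9,29)=-9, clip(-48,-9,29)=-9, clip(-54,-9,29)=-9, clip(-32,-9,29)=-9, clip(-14,-9,29)=-9 -> [-9, -9, -9, -9, -9, -9]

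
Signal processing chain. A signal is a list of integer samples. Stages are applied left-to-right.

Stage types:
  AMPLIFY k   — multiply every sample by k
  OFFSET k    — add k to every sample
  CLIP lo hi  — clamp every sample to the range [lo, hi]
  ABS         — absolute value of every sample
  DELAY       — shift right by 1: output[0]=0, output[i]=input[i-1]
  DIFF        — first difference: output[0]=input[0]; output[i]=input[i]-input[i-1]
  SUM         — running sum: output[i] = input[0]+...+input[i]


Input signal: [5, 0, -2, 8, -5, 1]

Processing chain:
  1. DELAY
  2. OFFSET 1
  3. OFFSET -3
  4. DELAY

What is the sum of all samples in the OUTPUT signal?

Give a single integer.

Input: [5, 0, -2, 8, -5, 1]
Stage 1 (DELAY): [0, 5, 0, -2, 8, -5] = [0, 5, 0, -2, 8, -5] -> [0, 5, 0, -2, 8, -5]
Stage 2 (OFFSET 1): 0+1=1, 5+1=6, 0+1=1, -2+1=-1, 8+1=9, -5+1=-4 -> [1, 6, 1, -1, 9, -4]
Stage 3 (OFFSET -3): 1+-3=-2, 6+-3=3, 1+-3=-2, -1+-3=-4, 9+-3=6, -4+-3=-7 -> [-2, 3, -2, -4, 6, -7]
Stage 4 (DELAY): [0, -2, 3, -2, -4, 6] = [0, -2, 3, -2, -4, 6] -> [0, -2, 3, -2, -4, 6]
Output sum: 1

Answer: 1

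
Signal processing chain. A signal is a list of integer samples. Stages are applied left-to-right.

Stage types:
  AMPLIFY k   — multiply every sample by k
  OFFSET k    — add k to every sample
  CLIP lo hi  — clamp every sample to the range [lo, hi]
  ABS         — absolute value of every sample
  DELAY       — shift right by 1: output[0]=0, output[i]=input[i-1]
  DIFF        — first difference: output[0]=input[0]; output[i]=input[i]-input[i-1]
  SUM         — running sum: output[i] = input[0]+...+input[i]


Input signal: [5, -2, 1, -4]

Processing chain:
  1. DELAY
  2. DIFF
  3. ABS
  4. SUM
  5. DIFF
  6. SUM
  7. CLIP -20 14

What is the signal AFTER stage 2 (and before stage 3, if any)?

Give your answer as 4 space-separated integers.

Input: [5, -2, 1, -4]
Stage 1 (DELAY): [0, 5, -2, 1] = [0, 5, -2, 1] -> [0, 5, -2, 1]
Stage 2 (DIFF): s[0]=0, 5-0=5, -2-5=-7, 1--2=3 -> [0, 5, -7, 3]

Answer: 0 5 -7 3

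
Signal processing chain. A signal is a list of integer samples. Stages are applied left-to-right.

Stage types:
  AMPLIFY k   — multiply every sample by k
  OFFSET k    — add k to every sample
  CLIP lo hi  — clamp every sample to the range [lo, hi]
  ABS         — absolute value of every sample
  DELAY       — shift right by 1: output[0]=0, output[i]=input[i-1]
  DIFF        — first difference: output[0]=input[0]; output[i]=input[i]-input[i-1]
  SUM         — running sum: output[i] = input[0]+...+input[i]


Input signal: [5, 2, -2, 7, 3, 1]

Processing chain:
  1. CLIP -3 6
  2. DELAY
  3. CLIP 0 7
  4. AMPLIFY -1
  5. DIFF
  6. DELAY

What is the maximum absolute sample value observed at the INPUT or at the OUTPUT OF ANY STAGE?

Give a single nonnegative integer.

Input: [5, 2, -2, 7, 3, 1] (max |s|=7)
Stage 1 (CLIP -3 6): clip(5,-3,6)=5, clip(2,-3,6)=2, clip(-2,-3,6)=-2, clip(7,-3,6)=6, clip(3,-3,6)=3, clip(1,-3,6)=1 -> [5, 2, -2, 6, 3, 1] (max |s|=6)
Stage 2 (DELAY): [0, 5, 2, -2, 6, 3] = [0, 5, 2, -2, 6, 3] -> [0, 5, 2, -2, 6, 3] (max |s|=6)
Stage 3 (CLIP 0 7): clip(0,0,7)=0, clip(5,0,7)=5, clip(2,0,7)=2, clip(-2,0,7)=0, clip(6,0,7)=6, clip(3,0,7)=3 -> [0, 5, 2, 0, 6, 3] (max |s|=6)
Stage 4 (AMPLIFY -1): 0*-1=0, 5*-1=-5, 2*-1=-2, 0*-1=0, 6*-1=-6, 3*-1=-3 -> [0, -5, -2, 0, -6, -3] (max |s|=6)
Stage 5 (DIFF): s[0]=0, -5-0=-5, -2--5=3, 0--2=2, -6-0=-6, -3--6=3 -> [0, -5, 3, 2, -6, 3] (max |s|=6)
Stage 6 (DELAY): [0, 0, -5, 3, 2, -6] = [0, 0, -5, 3, 2, -6] -> [0, 0, -5, 3, 2, -6] (max |s|=6)
Overall max amplitude: 7

Answer: 7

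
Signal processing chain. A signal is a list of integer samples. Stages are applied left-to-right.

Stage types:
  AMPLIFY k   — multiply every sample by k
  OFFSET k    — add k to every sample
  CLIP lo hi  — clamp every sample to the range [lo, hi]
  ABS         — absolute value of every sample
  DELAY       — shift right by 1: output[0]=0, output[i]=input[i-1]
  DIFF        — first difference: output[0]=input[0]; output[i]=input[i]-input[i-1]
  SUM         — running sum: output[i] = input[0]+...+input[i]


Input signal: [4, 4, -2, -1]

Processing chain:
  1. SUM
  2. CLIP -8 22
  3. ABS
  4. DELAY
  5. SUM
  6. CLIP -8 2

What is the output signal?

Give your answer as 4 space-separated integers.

Answer: 0 2 2 2

Derivation:
Input: [4, 4, -2, -1]
Stage 1 (SUM): sum[0..0]=4, sum[0..1]=8, sum[0..2]=6, sum[0..3]=5 -> [4, 8, 6, 5]
Stage 2 (CLIP -8 22): clip(4,-8,22)=4, clip(8,-8,22)=8, clip(6,-8,22)=6, clip(5,-8,22)=5 -> [4, 8, 6, 5]
Stage 3 (ABS): |4|=4, |8|=8, |6|=6, |5|=5 -> [4, 8, 6, 5]
Stage 4 (DELAY): [0, 4, 8, 6] = [0, 4, 8, 6] -> [0, 4, 8, 6]
Stage 5 (SUM): sum[0..0]=0, sum[0..1]=4, sum[0..2]=12, sum[0..3]=18 -> [0, 4, 12, 18]
Stage 6 (CLIP -8 2): clip(0,-8,2)=0, clip(4,-8,2)=2, clip(12,-8,2)=2, clip(18,-8,2)=2 -> [0, 2, 2, 2]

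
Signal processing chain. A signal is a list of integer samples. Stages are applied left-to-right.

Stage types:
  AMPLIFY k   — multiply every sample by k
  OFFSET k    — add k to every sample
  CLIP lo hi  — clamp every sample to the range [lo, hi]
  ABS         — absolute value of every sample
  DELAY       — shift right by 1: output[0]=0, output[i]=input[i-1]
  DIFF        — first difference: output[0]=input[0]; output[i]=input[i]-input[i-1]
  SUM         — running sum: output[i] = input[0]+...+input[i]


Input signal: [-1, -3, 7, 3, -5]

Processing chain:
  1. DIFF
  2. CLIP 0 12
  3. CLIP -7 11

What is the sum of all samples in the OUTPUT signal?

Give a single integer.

Input: [-1, -3, 7, 3, -5]
Stage 1 (DIFF): s[0]=-1, -3--1=-2, 7--3=10, 3-7=-4, -5-3=-8 -> [-1, -2, 10, -4, -8]
Stage 2 (CLIP 0 12): clip(-1,0,12)=0, clip(-2,0,12)=0, clip(10,0,12)=10, clip(-4,0,12)=0, clip(-8,0,12)=0 -> [0, 0, 10, 0, 0]
Stage 3 (CLIP -7 11): clip(0,-7,11)=0, clip(0,-7,11)=0, clip(10,-7,11)=10, clip(0,-7,11)=0, clip(0,-7,11)=0 -> [0, 0, 10, 0, 0]
Output sum: 10

Answer: 10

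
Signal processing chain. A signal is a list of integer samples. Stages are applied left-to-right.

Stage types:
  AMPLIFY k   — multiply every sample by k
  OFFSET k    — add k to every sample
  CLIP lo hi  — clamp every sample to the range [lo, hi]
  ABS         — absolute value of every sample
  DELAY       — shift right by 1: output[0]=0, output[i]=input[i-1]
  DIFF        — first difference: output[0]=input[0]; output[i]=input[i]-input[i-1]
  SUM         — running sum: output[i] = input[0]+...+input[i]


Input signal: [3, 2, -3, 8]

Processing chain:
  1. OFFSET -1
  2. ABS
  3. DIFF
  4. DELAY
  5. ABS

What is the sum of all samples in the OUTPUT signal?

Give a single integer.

Input: [3, 2, -3, 8]
Stage 1 (OFFSET -1): 3+-1=2, 2+-1=1, -3+-1=-4, 8+-1=7 -> [2, 1, -4, 7]
Stage 2 (ABS): |2|=2, |1|=1, |-4|=4, |7|=7 -> [2, 1, 4, 7]
Stage 3 (DIFF): s[0]=2, 1-2=-1, 4-1=3, 7-4=3 -> [2, -1, 3, 3]
Stage 4 (DELAY): [0, 2, -1, 3] = [0, 2, -1, 3] -> [0, 2, -1, 3]
Stage 5 (ABS): |0|=0, |2|=2, |-1|=1, |3|=3 -> [0, 2, 1, 3]
Output sum: 6

Answer: 6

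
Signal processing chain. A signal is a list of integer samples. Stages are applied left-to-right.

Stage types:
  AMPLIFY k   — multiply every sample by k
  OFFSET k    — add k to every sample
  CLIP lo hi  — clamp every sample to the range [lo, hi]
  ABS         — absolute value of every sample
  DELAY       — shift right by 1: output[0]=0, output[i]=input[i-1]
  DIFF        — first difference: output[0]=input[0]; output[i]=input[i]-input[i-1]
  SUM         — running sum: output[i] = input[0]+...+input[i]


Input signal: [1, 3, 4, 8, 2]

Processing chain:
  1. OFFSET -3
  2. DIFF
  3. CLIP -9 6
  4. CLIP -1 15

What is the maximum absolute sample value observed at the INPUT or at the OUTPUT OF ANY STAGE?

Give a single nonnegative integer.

Input: [1, 3, 4, 8, 2] (max |s|=8)
Stage 1 (OFFSET -3): 1+-3=-2, 3+-3=0, 4+-3=1, 8+-3=5, 2+-3=-1 -> [-2, 0, 1, 5, -1] (max |s|=5)
Stage 2 (DIFF): s[0]=-2, 0--2=2, 1-0=1, 5-1=4, -1-5=-6 -> [-2, 2, 1, 4, -6] (max |s|=6)
Stage 3 (CLIP -9 6): clip(-2,-9,6)=-2, clip(2,-9,6)=2, clip(1,-9,6)=1, clip(4,-9,6)=4, clip(-6,-9,6)=-6 -> [-2, 2, 1, 4, -6] (max |s|=6)
Stage 4 (CLIP -1 15): clip(-2,-1,15)=-1, clip(2,-1,15)=2, clip(1,-1,15)=1, clip(4,-1,15)=4, clip(-6,-1,15)=-1 -> [-1, 2, 1, 4, -1] (max |s|=4)
Overall max amplitude: 8

Answer: 8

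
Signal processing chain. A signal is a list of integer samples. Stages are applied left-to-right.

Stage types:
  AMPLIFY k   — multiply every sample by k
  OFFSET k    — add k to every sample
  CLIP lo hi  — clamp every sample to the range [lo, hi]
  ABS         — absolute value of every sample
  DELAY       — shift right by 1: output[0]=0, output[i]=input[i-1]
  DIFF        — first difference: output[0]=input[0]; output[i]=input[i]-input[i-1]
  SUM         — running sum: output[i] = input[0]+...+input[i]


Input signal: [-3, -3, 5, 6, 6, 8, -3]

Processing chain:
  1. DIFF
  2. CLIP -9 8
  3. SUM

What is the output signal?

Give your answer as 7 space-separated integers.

Input: [-3, -3, 5, 6, 6, 8, -3]
Stage 1 (DIFF): s[0]=-3, -3--3=0, 5--3=8, 6-5=1, 6-6=0, 8-6=2, -3-8=-11 -> [-3, 0, 8, 1, 0, 2, -11]
Stage 2 (CLIP -9 8): clip(-3,-9,8)=-3, clip(0,-9,8)=0, clip(8,-9,8)=8, clip(1,-9,8)=1, clip(0,-9,8)=0, clip(2,-9,8)=2, clip(-11,-9,8)=-9 -> [-3, 0, 8, 1, 0, 2, -9]
Stage 3 (SUM): sum[0..0]=-3, sum[0..1]=-3, sum[0..2]=5, sum[0..3]=6, sum[0..4]=6, sum[0..5]=8, sum[0..6]=-1 -> [-3, -3, 5, 6, 6, 8, -1]

Answer: -3 -3 5 6 6 8 -1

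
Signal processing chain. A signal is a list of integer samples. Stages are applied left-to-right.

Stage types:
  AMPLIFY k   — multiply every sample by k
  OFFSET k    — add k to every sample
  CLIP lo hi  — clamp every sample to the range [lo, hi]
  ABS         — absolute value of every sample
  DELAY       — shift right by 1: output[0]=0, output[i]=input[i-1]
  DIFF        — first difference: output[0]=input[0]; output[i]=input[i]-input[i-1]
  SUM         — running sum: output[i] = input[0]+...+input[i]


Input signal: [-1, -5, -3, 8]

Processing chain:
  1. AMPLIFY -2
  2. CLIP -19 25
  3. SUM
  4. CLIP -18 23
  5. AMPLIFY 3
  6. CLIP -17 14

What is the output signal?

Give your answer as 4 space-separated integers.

Answer: 6 14 14 6

Derivation:
Input: [-1, -5, -3, 8]
Stage 1 (AMPLIFY -2): -1*-2=2, -5*-2=10, -3*-2=6, 8*-2=-16 -> [2, 10, 6, -16]
Stage 2 (CLIP -19 25): clip(2,-19,25)=2, clip(10,-19,25)=10, clip(6,-19,25)=6, clip(-16,-19,25)=-16 -> [2, 10, 6, -16]
Stage 3 (SUM): sum[0..0]=2, sum[0..1]=12, sum[0..2]=18, sum[0..3]=2 -> [2, 12, 18, 2]
Stage 4 (CLIP -18 23): clip(2,-18,23)=2, clip(12,-18,23)=12, clip(18,-18,23)=18, clip(2,-18,23)=2 -> [2, 12, 18, 2]
Stage 5 (AMPLIFY 3): 2*3=6, 12*3=36, 18*3=54, 2*3=6 -> [6, 36, 54, 6]
Stage 6 (CLIP -17 14): clip(6,-17,14)=6, clip(36,-17,14)=14, clip(54,-17,14)=14, clip(6,-17,14)=6 -> [6, 14, 14, 6]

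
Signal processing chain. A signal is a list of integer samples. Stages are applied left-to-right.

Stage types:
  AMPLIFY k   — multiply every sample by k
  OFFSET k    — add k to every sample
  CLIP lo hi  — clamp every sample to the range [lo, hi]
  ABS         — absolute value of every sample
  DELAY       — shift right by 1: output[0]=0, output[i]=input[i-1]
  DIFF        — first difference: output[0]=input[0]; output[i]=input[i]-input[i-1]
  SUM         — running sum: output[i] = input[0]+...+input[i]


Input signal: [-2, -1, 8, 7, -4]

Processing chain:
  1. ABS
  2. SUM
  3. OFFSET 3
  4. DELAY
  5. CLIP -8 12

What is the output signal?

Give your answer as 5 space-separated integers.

Answer: 0 5 6 12 12

Derivation:
Input: [-2, -1, 8, 7, -4]
Stage 1 (ABS): |-2|=2, |-1|=1, |8|=8, |7|=7, |-4|=4 -> [2, 1, 8, 7, 4]
Stage 2 (SUM): sum[0..0]=2, sum[0..1]=3, sum[0..2]=11, sum[0..3]=18, sum[0..4]=22 -> [2, 3, 11, 18, 22]
Stage 3 (OFFSET 3): 2+3=5, 3+3=6, 11+3=14, 18+3=21, 22+3=25 -> [5, 6, 14, 21, 25]
Stage 4 (DELAY): [0, 5, 6, 14, 21] = [0, 5, 6, 14, 21] -> [0, 5, 6, 14, 21]
Stage 5 (CLIP -8 12): clip(0,-8,12)=0, clip(5,-8,12)=5, clip(6,-8,12)=6, clip(14,-8,12)=12, clip(21,-8,12)=12 -> [0, 5, 6, 12, 12]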